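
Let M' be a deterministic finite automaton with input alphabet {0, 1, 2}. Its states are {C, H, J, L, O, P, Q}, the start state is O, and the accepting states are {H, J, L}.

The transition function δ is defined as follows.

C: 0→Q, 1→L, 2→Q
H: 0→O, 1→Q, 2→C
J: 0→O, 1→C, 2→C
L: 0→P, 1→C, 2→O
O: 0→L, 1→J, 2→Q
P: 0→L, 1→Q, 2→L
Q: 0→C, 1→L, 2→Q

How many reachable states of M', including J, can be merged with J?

States {H} cannot be reached from the start state, so discard them.
Start with accepting vs non-accepting: {J,L} | {C,O,P,Q}.
Split {C,O,P,Q} by δ(·,0) → {C,Q} and {O,P}.
Refine {J,L} on symbol 2: members go to different blocks, giving {L} and {J}.
On input 1, block {O,P} splits into {O} and {P}.
Stable partition: {L} | {C,Q} | {O} | {J} | {P} — 5 equivalence classes.
The equivalence class containing J is {J}, of size 1.

1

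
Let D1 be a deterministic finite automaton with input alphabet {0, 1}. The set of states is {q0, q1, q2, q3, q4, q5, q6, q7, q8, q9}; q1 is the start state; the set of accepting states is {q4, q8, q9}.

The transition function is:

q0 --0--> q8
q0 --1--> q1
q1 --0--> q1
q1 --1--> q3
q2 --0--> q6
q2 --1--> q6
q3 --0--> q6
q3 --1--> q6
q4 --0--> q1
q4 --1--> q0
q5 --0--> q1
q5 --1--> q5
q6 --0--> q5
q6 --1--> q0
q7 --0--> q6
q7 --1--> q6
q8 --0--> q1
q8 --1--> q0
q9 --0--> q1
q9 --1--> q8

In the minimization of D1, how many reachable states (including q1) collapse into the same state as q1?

Reachable states from the start: {q0,q1,q3,q5,q6,q8}. Unreachable: {q2,q4,q7,q9} — drop them.
P0 = {q8} | {q0,q1,q3,q5,q6}.
Refine {q0,q1,q3,q5,q6} on symbol 0: members go to different blocks, giving {q1,q3,q5,q6} and {q0}.
Refine {q1,q3,q5,q6} on symbol 1: members go to different blocks, giving {q1,q3,q5} and {q6}.
On input 0, block {q1,q3,q5} splits into {q1,q5} and {q3}.
On input 1, block {q1,q5} splits into {q1} and {q5}.
Stable partition: {q8} | {q1} | {q0} | {q6} | {q3} | {q5} — 6 equivalence classes.
The equivalence class containing q1 is {q1}, of size 1.

1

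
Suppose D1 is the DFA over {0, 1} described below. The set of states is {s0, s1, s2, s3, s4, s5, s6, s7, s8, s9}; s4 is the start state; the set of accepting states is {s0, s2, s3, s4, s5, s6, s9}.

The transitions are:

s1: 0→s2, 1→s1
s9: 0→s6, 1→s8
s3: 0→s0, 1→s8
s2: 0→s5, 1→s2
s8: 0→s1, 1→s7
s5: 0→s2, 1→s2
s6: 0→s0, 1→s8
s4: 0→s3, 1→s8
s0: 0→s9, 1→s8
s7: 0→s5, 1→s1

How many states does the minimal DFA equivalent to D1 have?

4

All states are reachable from the start state.
Start with accepting vs non-accepting: {s0,s2,s3,s4,s5,s6,s9} | {s1,s7,s8}.
On input 1, block {s0,s2,s3,s4,s5,s6,s9} splits into {s0,s3,s4,s6,s9} and {s2,s5}.
Refine {s1,s7,s8} on symbol 0: members go to different blocks, giving {s1,s7} and {s8}.
Stable partition: {s0,s3,s4,s6,s9} | {s1,s7} | {s2,s5} | {s8} — 4 equivalence classes.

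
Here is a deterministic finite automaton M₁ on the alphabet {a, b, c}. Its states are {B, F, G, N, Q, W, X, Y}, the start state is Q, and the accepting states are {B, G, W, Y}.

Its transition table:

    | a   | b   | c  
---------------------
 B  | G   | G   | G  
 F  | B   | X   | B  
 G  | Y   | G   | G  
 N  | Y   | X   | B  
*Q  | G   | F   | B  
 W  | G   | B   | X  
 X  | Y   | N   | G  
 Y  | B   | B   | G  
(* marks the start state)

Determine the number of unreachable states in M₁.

1

No path from Q leads to W; the other 7 states are all reachable.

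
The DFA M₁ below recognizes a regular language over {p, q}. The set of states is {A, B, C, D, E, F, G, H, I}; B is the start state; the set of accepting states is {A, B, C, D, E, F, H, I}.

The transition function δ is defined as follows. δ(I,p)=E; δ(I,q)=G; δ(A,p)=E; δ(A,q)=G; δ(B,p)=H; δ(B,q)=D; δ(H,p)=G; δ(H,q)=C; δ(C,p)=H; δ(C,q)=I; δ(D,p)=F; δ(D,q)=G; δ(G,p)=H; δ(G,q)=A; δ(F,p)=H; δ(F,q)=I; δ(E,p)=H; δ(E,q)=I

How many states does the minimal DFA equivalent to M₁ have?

P0 = {A,B,C,D,E,F,H,I} | {G}.
Split {A,B,C,D,E,F,H,I} by δ(·,p) → {A,B,C,D,E,F,I} and {H}.
Split {A,B,C,D,E,F,I} by δ(·,p) → {B,C,E,F} and {A,D,I}.
No further refinement is possible. Final partition (4 blocks): {B,C,E,F} | {G} | {H} | {A,D,I}.

4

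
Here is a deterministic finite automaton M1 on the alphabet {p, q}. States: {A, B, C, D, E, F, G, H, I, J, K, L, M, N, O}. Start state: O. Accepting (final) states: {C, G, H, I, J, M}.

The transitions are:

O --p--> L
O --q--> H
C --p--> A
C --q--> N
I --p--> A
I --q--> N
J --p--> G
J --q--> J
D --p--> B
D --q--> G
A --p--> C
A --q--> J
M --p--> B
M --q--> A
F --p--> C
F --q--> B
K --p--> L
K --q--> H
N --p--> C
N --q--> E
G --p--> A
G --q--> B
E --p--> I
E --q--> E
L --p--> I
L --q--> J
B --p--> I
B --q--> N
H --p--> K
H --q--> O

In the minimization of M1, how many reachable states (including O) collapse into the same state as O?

States {D,F,M} cannot be reached from the start state, so discard them.
Initial partition by acceptance: {C,G,H,I,J} | {A,B,E,K,L,N,O}.
On input p, block {C,G,H,I,J} splits into {C,G,H,I} and {J}.
Refine {A,B,E,K,L,N,O} on symbol p: members go to different blocks, giving {A,B,E,L,N} and {K,O}.
Split {C,G,H,I} by δ(·,p) → {C,G,I} and {H}.
Refine {A,B,E,L,N} on symbol q: members go to different blocks, giving {B,E,N} and {A,L}.
The partition is now stable with 6 blocks: {C,G,I} | {B,E,N} | {J} | {K,O} | {H} | {A,L}.
State O belongs to the block {K,O}, which has 2 states.

2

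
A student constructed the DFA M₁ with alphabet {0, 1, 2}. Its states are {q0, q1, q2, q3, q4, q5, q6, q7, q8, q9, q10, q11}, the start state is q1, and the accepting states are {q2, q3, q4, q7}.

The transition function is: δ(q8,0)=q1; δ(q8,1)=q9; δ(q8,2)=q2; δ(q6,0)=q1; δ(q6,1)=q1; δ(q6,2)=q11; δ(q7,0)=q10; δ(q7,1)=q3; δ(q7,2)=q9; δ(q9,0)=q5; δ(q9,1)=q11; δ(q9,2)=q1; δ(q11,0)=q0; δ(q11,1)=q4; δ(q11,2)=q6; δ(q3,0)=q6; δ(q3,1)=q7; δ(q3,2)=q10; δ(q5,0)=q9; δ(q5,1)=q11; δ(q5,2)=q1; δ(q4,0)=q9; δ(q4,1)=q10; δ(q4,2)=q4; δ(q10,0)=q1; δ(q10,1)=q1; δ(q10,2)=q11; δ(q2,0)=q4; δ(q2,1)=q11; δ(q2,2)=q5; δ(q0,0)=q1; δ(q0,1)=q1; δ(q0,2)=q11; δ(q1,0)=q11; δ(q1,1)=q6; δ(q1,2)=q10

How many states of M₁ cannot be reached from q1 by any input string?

BFS from q1 reaches {q0, q1, q4, q5, q6, q9, q10, q11}; the 4 state(s) q2, q3, q7, q8 are never visited.

4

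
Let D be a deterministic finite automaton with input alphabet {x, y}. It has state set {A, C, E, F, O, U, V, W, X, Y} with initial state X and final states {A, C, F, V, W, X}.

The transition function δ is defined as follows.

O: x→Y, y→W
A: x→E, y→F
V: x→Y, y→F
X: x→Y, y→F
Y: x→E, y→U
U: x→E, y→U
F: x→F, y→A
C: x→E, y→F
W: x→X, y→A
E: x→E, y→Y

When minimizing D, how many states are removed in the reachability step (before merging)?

4

BFS from X reaches {A, E, F, U, X, Y}; the 4 state(s) C, O, V, W are never visited.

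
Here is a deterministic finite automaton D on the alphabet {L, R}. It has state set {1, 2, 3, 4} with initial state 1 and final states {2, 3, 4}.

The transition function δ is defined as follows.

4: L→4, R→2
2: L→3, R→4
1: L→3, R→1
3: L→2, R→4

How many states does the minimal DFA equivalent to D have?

All states are reachable from the start state.
P0 = {2,3,4} | {1}.
No further refinement is possible. Final partition (2 blocks): {2,3,4} | {1}.

2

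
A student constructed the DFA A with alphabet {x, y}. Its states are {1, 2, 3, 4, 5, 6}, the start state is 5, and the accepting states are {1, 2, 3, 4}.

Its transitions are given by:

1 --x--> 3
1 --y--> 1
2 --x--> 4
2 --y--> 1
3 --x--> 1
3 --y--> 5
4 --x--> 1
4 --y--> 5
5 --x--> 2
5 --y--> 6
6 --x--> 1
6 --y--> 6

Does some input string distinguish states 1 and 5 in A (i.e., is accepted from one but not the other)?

Yes

Every state is reachable, so we keep all 6.
Initial partition by acceptance: {1,2,3,4} | {5,6}.
On input y, block {1,2,3,4} splits into {1,2} and {3,4}.
The partition is now stable with 3 blocks: {1,2} | {5,6} | {3,4}.
1 and 5 end up in different blocks, so they are distinguishable. For instance, the string 'ε' is accepted from only 1.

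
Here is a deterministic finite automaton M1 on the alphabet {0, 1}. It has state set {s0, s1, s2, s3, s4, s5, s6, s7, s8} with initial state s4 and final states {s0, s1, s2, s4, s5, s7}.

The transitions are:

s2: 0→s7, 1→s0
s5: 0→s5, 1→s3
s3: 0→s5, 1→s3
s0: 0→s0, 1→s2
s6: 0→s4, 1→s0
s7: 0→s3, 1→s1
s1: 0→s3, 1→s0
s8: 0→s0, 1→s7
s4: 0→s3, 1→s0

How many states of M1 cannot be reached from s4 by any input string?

Starting at s4 and following transitions, the reachable set is {s0, s1, s2, s3, s4, s5, s7}. That leaves s6, s8 unreachable — 2 in total.

2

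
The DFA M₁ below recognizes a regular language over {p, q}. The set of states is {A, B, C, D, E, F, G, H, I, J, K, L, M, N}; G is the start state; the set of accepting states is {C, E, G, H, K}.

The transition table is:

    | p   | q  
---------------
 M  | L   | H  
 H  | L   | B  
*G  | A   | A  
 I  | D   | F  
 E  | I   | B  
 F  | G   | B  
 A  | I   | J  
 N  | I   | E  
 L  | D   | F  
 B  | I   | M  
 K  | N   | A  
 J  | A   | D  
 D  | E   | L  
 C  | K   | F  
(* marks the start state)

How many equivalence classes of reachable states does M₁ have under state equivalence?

States {C,K,N} cannot be reached from the start state, so discard them.
Initial partition by acceptance: {E,G,H} | {A,B,D,F,I,J,L,M}.
Split {A,B,D,F,I,J,L,M} by δ(·,p) → {A,B,I,J,L,M} and {D,F}.
On input p, block {A,B,I,J,L,M} splits into {A,B,J,M} and {I,L}.
On input p, block {E,G,H} splits into {E,H} and {G}.
On input p, block {A,B,J,M} splits into {A,B,M} and {J}.
On input q, block {A,B,M} splits into {A} and {B} and {M}.
On input p, block {D,F} splits into {D} and {F}.
No further refinement is possible. Final partition (9 blocks): {E,H} | {A} | {D} | {I,L} | {G} | {J} | {B} | {M} | {F}.

9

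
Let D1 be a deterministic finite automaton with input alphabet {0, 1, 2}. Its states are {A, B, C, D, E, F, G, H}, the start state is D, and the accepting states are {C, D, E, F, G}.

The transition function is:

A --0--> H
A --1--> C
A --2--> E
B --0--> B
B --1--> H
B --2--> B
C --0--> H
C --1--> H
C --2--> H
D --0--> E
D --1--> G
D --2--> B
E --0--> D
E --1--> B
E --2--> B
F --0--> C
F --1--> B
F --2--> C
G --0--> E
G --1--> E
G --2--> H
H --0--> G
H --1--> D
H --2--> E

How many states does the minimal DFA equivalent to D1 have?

Reachable states from the start: {B,D,E,G,H}. Unreachable: {A,C,F} — drop them.
Start with accepting vs non-accepting: {D,E,G} | {B,H}.
Refine {D,E,G} on symbol 1: members go to different blocks, giving {D,G} and {E}.
On input 1, block {D,G} splits into {D} and {G}.
On input 0, block {B,H} splits into {B} and {H}.
Stable partition: {D} | {B} | {E} | {G} | {H} — 5 equivalence classes.

5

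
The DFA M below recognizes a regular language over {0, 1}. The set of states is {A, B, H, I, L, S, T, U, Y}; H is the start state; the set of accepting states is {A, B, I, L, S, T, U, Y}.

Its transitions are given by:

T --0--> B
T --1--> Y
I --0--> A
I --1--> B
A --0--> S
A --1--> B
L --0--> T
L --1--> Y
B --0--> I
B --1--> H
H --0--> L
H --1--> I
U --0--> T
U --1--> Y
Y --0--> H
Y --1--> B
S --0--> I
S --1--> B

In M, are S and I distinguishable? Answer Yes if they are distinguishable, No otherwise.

First remove the unreachable states {U}; 8 states remain.
Initial partition by acceptance: {A,B,I,L,S,T,Y} | {H}.
Refine {A,B,I,L,S,T,Y} on symbol 0: members go to different blocks, giving {A,B,I,L,S,T} and {Y}.
Split {A,B,I,L,S,T} by δ(·,1) → {A,I,S} and {L,T} and {B}.
Split {L,T} by δ(·,0) → {L} and {T}.
The partition is now stable with 6 blocks: {A,I,S} | {H} | {Y} | {L} | {B} | {T}.
S and I lie in the same block of the stable partition, so they are equivalent — no string distinguishes them.

No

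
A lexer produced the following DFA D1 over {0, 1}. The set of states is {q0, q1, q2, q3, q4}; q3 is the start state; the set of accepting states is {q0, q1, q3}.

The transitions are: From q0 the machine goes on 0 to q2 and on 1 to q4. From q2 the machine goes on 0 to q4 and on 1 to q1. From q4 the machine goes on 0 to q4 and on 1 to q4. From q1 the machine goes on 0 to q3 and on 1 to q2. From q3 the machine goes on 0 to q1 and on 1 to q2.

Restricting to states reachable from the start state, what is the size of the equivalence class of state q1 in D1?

Reachable states from the start: {q1,q2,q3,q4}. Unreachable: {q0} — drop them.
Start with accepting vs non-accepting: {q1,q3} | {q2,q4}.
On input 1, block {q2,q4} splits into {q2} and {q4}.
No further refinement is possible. Final partition (3 blocks): {q1,q3} | {q2} | {q4}.
State q1 belongs to the block {q1,q3}, which has 2 states.

2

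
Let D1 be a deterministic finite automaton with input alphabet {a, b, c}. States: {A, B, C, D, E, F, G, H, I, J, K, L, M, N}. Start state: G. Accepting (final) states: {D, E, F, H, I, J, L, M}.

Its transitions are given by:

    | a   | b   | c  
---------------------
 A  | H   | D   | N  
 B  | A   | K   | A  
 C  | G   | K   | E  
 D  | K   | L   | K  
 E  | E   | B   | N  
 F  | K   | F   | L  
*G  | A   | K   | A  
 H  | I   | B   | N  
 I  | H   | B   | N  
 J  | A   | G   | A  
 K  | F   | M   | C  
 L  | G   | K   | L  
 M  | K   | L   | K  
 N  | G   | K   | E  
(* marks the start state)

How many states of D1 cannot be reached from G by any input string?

No path from G leads to J; the other 13 states are all reachable.

1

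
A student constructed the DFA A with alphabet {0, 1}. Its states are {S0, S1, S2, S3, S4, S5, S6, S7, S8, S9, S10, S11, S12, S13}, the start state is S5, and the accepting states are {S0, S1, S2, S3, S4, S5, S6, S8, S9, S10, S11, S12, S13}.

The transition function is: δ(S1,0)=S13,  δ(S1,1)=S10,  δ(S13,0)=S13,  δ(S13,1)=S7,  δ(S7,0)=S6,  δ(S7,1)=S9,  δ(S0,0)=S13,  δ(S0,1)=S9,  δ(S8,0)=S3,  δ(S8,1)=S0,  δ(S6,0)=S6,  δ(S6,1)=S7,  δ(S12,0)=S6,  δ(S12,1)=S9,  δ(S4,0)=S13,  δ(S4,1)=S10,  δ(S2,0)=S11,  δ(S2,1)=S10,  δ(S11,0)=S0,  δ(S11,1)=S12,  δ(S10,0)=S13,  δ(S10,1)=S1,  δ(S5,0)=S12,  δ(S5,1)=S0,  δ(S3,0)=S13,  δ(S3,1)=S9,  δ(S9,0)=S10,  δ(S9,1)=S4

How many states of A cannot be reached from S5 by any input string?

Starting at S5 and following transitions, the reachable set is {S0, S1, S4, S5, S6, S7, S9, S10, S12, S13}. That leaves S2, S3, S8, S11 unreachable — 4 in total.

4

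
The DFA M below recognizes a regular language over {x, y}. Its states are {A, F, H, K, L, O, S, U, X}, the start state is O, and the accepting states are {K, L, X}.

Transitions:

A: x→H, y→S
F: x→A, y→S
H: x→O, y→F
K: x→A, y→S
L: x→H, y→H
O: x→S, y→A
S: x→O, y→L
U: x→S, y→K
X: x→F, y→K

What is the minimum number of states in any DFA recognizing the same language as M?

First remove the unreachable states {K,U,X}; 6 states remain.
P0 = {L} | {A,F,H,O,S}.
On input y, block {A,F,H,O,S} splits into {A,F,H,O} and {S}.
On input x, block {A,F,H,O} splits into {A,F,H} and {O}.
Split {A,F,H} by δ(·,x) → {A,F} and {H}.
Refine {A,F} on symbol x: members go to different blocks, giving {A} and {F}.
Stable partition: {L} | {A} | {S} | {O} | {H} | {F} — 6 equivalence classes.

6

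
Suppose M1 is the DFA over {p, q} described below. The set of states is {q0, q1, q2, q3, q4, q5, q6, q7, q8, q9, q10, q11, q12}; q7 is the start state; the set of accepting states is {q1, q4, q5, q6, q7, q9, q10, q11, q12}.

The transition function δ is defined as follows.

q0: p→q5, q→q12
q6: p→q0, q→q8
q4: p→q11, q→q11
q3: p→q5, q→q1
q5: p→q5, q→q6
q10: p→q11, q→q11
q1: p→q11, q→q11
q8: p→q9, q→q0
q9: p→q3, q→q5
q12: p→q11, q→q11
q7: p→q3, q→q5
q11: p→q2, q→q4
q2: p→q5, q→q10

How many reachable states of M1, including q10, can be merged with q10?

4

All states are reachable from the start state.
Initial partition by acceptance: {q1,q4,q5,q6,q7,q9,q10,q11,q12} | {q0,q2,q3,q8}.
Refine {q1,q4,q5,q6,q7,q9,q10,q11,q12} on symbol p: members go to different blocks, giving {q1,q4,q5,q10,q12} and {q6,q7,q9,q11}.
Refine {q1,q4,q5,q10,q12} on symbol p: members go to different blocks, giving {q1,q4,q10,q12} and {q5}.
Refine {q0,q2,q3,q8} on symbol p: members go to different blocks, giving {q0,q2,q3} and {q8}.
Split {q6,q7,q9,q11} by δ(·,q) → {q7,q9} and {q6} and {q11}.
Stable partition: {q1,q4,q10,q12} | {q0,q2,q3} | {q7,q9} | {q5} | {q8} | {q6} | {q11} — 7 equivalence classes.
State q10 belongs to the block {q1,q4,q10,q12}, which has 4 states.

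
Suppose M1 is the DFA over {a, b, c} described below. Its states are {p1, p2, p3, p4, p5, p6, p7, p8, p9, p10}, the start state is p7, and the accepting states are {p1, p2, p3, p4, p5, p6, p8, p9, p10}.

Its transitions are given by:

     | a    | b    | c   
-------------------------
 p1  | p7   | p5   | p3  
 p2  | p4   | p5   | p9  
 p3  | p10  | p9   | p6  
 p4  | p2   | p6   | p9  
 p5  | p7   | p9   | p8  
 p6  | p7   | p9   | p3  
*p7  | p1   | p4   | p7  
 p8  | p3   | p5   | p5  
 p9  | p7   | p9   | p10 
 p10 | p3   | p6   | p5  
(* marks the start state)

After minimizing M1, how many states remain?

Start with accepting vs non-accepting: {p1,p2,p3,p4,p5,p6,p8,p9,p10} | {p7}.
Refine {p1,p2,p3,p4,p5,p6,p8,p9,p10} on symbol a: members go to different blocks, giving {p2,p3,p4,p8,p10} and {p1,p5,p6,p9}.
No further refinement is possible. Final partition (3 blocks): {p2,p3,p4,p8,p10} | {p7} | {p1,p5,p6,p9}.

3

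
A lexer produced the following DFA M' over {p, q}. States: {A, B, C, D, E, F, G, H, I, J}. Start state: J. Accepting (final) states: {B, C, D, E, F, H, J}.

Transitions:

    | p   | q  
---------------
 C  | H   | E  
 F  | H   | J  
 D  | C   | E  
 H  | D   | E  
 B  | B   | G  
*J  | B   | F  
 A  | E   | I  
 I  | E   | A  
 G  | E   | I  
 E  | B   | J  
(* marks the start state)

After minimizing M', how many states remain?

6

Start with accepting vs non-accepting: {B,C,D,E,F,H,J} | {A,G,I}.
On input q, block {B,C,D,E,F,H,J} splits into {C,D,E,F,H,J} and {B}.
Refine {C,D,E,F,H,J} on symbol p: members go to different blocks, giving {C,D,F,H} and {E,J}.
On input q, block {E,J} splits into {E} and {J}.
Refine {C,D,F,H} on symbol q: members go to different blocks, giving {C,D,H} and {F}.
Stable partition: {C,D,H} | {A,G,I} | {B} | {E} | {J} | {F} — 6 equivalence classes.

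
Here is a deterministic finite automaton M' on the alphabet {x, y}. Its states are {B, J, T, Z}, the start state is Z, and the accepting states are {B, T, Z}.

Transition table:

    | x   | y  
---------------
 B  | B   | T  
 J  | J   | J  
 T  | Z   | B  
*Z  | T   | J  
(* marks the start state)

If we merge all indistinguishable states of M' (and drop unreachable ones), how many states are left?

Every state is reachable, so we keep all 4.
Start with accepting vs non-accepting: {B,T,Z} | {J}.
On input y, block {B,T,Z} splits into {B,T} and {Z}.
On input x, block {B,T} splits into {T} and {B}.
Stable partition: {T} | {J} | {Z} | {B} — 4 equivalence classes.

4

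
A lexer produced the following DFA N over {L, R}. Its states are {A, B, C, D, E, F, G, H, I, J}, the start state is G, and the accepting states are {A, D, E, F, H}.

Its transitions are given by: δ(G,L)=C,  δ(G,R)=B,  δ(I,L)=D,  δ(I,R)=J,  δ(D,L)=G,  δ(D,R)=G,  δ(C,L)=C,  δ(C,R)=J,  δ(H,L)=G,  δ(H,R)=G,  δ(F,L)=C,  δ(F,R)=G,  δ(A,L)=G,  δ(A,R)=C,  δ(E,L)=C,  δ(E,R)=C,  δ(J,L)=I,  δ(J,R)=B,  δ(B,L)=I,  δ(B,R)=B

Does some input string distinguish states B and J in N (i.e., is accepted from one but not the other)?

States {A,E,F,H} cannot be reached from the start state, so discard them.
Initial partition by acceptance: {D} | {B,C,G,I,J}.
Refine {B,C,G,I,J} on symbol L: members go to different blocks, giving {B,C,G,J} and {I}.
Split {B,C,G,J} by δ(·,L) → {B,J} and {C,G}.
No further refinement is possible. Final partition (4 blocks): {D} | {B,J} | {I} | {C,G}.
B and J lie in the same block of the stable partition, so they are equivalent — no string distinguishes them.

No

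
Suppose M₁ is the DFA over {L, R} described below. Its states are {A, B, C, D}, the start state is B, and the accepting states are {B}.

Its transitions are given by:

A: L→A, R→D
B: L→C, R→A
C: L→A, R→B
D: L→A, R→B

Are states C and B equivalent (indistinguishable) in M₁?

P0 = {B} | {A,C,D}.
On input R, block {A,C,D} splits into {C,D} and {A}.
Stable partition: {B} | {C,D} | {A} — 3 equivalence classes.
C and B end up in different blocks, so they are distinguishable. For instance, the string 'ε' is accepted from only B.

No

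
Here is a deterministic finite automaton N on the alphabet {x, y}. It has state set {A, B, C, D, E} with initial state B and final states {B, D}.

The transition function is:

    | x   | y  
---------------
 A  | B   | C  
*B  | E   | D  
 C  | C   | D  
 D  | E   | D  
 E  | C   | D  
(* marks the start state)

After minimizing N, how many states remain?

First remove the unreachable states {A}; 4 states remain.
Start with accepting vs non-accepting: {B,D} | {C,E}.
No further refinement is possible. Final partition (2 blocks): {B,D} | {C,E}.

2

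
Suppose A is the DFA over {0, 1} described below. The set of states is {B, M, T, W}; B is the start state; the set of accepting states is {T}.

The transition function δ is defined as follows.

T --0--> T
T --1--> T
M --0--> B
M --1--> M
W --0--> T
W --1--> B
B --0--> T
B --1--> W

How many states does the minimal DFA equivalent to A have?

2

States {M} cannot be reached from the start state, so discard them.
P0 = {T} | {B,W}.
No further refinement is possible. Final partition (2 blocks): {T} | {B,W}.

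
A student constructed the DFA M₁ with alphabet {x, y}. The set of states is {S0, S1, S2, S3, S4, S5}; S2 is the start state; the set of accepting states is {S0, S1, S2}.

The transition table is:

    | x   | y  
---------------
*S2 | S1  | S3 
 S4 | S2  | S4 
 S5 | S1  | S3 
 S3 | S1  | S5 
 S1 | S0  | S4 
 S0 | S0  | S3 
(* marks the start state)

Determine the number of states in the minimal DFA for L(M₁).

Every state is reachable, so we keep all 6.
Initial partition by acceptance: {S0,S1,S2} | {S3,S4,S5}.
Stable partition: {S0,S1,S2} | {S3,S4,S5} — 2 equivalence classes.

2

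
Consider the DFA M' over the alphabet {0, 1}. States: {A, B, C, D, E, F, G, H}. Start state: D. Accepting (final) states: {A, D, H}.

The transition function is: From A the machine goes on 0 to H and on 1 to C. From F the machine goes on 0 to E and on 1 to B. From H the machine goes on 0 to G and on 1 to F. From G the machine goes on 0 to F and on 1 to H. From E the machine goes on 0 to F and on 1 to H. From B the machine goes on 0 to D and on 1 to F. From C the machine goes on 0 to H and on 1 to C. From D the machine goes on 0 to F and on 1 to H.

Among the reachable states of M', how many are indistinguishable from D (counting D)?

First remove the unreachable states {A,C}; 6 states remain.
P0 = {D,H} | {B,E,F,G}.
On input 1, block {D,H} splits into {D} and {H}.
Split {B,E,F,G} by δ(·,0) → {E,F,G} and {B}.
On input 1, block {E,F,G} splits into {E,G} and {F}.
No further refinement is possible. Final partition (5 blocks): {D} | {E,G} | {H} | {B} | {F}.
The equivalence class containing D is {D}, of size 1.

1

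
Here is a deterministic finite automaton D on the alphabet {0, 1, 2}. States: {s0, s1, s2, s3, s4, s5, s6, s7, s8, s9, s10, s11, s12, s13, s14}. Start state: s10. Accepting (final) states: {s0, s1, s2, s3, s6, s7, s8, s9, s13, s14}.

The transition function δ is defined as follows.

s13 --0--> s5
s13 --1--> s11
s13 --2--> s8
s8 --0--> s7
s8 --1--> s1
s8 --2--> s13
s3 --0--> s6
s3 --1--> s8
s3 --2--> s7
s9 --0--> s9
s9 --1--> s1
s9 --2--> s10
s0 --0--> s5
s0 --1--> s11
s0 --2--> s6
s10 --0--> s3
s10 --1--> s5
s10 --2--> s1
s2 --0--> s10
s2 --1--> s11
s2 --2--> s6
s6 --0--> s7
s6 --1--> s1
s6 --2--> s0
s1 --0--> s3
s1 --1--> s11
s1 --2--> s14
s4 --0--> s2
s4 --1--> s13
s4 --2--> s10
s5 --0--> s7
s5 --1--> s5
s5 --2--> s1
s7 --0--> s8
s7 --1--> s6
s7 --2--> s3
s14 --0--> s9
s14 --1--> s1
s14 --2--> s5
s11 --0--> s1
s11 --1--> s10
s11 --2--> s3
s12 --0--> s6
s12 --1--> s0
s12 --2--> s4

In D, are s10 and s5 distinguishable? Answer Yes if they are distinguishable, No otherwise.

No

First remove the unreachable states {s2,s4,s12}; 12 states remain.
P0 = {s0,s1,s3,s6,s7,s8,s9,s13,s14} | {s5,s10,s11}.
Split {s0,s1,s3,s6,s7,s8,s9,s13,s14} by δ(·,0) → {s1,s3,s6,s7,s8,s9,s14} and {s0,s13}.
Refine {s1,s3,s6,s7,s8,s9,s14} on symbol 1: members go to different blocks, giving {s3,s6,s7,s8,s9,s14} and {s1}.
Split {s3,s6,s7,s8,s9,s14} by δ(·,1) → {s6,s8,s9,s14} and {s3,s7}.
Refine {s6,s8,s9,s14} on symbol 0: members go to different blocks, giving {s6,s8} and {s9,s14}.
Refine {s5,s10,s11} on symbol 0: members go to different blocks, giving {s5,s10} and {s11}.
No further refinement is possible. Final partition (7 blocks): {s6,s8} | {s5,s10} | {s0,s13} | {s1} | {s3,s7} | {s9,s14} | {s11}.
s10 and s5 lie in the same block of the stable partition, so they are equivalent — no string distinguishes them.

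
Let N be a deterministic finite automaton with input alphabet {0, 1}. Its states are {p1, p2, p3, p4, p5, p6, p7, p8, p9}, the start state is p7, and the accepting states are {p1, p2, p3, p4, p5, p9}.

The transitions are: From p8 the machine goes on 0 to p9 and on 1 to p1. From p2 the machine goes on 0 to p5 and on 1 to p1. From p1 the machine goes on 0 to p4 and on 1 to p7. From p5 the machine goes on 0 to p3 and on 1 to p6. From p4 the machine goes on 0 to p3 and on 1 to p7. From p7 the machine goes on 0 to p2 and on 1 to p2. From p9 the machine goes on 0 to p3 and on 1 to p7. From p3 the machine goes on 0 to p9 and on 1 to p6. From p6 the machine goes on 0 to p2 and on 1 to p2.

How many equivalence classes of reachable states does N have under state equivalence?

3

First remove the unreachable states {p8}; 8 states remain.
Start with accepting vs non-accepting: {p1,p2,p3,p4,p5,p9} | {p6,p7}.
Refine {p1,p2,p3,p4,p5,p9} on symbol 1: members go to different blocks, giving {p1,p3,p4,p5,p9} and {p2}.
Stable partition: {p1,p3,p4,p5,p9} | {p6,p7} | {p2} — 3 equivalence classes.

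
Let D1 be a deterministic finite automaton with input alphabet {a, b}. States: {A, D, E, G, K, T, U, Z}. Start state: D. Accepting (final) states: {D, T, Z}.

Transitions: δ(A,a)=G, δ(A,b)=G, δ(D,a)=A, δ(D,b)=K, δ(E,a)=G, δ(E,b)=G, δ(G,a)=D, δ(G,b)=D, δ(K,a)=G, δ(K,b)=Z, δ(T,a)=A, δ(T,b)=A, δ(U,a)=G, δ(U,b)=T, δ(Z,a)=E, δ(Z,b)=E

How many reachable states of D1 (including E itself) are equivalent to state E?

2

First remove the unreachable states {T,U}; 6 states remain.
Initial partition by acceptance: {D,Z} | {A,E,G,K}.
Split {A,E,G,K} by δ(·,a) → {A,E,K} and {G}.
Refine {A,E,K} on symbol b: members go to different blocks, giving {A,E} and {K}.
Refine {D,Z} on symbol b: members go to different blocks, giving {Z} and {D}.
The partition is now stable with 5 blocks: {Z} | {A,E} | {G} | {K} | {D}.
The equivalence class containing E is {A,E}, of size 2.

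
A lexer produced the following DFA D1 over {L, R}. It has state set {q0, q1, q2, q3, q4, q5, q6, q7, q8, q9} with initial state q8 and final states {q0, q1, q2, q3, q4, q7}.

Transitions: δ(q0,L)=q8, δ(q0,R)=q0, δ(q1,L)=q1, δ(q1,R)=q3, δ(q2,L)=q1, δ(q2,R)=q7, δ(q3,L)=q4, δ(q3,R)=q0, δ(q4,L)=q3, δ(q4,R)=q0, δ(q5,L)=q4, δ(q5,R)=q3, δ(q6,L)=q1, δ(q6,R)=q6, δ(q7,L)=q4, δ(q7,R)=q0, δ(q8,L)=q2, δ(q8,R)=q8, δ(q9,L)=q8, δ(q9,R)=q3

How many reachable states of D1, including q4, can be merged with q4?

Reachable states from the start: {q0,q1,q2,q3,q4,q7,q8}. Unreachable: {q5,q6,q9} — drop them.
Initial partition by acceptance: {q0,q1,q2,q3,q4,q7} | {q8}.
Refine {q0,q1,q2,q3,q4,q7} on symbol L: members go to different blocks, giving {q1,q2,q3,q4,q7} and {q0}.
Refine {q1,q2,q3,q4,q7} on symbol R: members go to different blocks, giving {q3,q4,q7} and {q1,q2}.
The partition is now stable with 4 blocks: {q3,q4,q7} | {q8} | {q0} | {q1,q2}.
The equivalence class containing q4 is {q3,q4,q7}, of size 3.

3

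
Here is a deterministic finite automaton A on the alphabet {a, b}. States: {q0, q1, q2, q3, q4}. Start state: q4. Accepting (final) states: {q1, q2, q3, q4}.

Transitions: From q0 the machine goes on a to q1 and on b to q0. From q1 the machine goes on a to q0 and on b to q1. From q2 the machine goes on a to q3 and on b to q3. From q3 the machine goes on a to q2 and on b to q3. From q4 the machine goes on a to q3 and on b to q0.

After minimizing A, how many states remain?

4

P0 = {q1,q2,q3,q4} | {q0}.
Refine {q1,q2,q3,q4} on symbol a: members go to different blocks, giving {q2,q3,q4} and {q1}.
Split {q2,q3,q4} by δ(·,b) → {q2,q3} and {q4}.
The partition is now stable with 4 blocks: {q2,q3} | {q0} | {q1} | {q4}.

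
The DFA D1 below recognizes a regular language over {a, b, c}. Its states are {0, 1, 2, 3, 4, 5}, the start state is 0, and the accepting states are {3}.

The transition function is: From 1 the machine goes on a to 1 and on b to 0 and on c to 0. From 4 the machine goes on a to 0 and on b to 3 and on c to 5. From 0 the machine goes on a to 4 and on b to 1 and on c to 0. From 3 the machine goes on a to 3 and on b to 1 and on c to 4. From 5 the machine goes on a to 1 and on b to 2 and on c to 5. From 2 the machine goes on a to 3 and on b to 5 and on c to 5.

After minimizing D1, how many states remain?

Start with accepting vs non-accepting: {3} | {0,1,2,4,5}.
Split {0,1,2,4,5} by δ(·,a) → {0,1,4,5} and {2}.
On input b, block {0,1,4,5} splits into {0,1} and {4} and {5}.
On input a, block {0,1} splits into {0} and {1}.
The partition is now stable with 6 blocks: {3} | {0} | {2} | {4} | {5} | {1}.

6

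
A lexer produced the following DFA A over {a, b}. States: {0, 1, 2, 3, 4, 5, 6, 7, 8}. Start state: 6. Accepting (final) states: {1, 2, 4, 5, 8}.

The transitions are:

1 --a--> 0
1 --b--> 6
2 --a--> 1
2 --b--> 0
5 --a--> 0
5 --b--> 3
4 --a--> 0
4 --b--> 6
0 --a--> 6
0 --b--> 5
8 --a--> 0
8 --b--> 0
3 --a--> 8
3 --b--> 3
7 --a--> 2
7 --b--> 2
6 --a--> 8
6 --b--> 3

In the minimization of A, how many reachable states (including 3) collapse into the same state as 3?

2

States {1,2,4,7} cannot be reached from the start state, so discard them.
Initial partition by acceptance: {5,8} | {0,3,6}.
Split {0,3,6} by δ(·,a) → {3,6} and {0}.
Refine {5,8} on symbol b: members go to different blocks, giving {5} and {8}.
Stable partition: {5} | {3,6} | {0} | {8} — 4 equivalence classes.
The equivalence class containing 3 is {3,6}, of size 2.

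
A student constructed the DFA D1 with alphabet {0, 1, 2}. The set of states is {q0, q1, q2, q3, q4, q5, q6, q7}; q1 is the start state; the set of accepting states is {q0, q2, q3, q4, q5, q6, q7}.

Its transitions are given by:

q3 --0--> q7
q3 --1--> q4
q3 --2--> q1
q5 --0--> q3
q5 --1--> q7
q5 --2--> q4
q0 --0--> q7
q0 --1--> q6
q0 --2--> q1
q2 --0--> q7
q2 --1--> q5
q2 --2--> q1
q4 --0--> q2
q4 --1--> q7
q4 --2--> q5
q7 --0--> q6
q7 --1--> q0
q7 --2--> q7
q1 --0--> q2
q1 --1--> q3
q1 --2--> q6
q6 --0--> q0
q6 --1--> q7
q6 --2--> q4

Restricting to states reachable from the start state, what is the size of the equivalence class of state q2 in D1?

3

All states are reachable from the start state.
Initial partition by acceptance: {q0,q2,q3,q4,q5,q6,q7} | {q1}.
On input 2, block {q0,q2,q3,q4,q5,q6,q7} splits into {q4,q5,q6,q7} and {q0,q2,q3}.
On input 0, block {q4,q5,q6,q7} splits into {q4,q5,q6} and {q7}.
Stable partition: {q4,q5,q6} | {q1} | {q0,q2,q3} | {q7} — 4 equivalence classes.
The equivalence class containing q2 is {q0,q2,q3}, of size 3.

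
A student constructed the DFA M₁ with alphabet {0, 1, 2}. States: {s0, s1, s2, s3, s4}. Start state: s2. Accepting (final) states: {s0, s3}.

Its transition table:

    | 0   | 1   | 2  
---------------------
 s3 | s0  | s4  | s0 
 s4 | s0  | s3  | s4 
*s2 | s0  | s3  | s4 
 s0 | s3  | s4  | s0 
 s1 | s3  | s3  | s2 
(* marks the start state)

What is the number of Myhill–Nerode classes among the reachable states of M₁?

First remove the unreachable states {s1}; 4 states remain.
Initial partition by acceptance: {s0,s3} | {s2,s4}.
The partition is now stable with 2 blocks: {s0,s3} | {s2,s4}.

2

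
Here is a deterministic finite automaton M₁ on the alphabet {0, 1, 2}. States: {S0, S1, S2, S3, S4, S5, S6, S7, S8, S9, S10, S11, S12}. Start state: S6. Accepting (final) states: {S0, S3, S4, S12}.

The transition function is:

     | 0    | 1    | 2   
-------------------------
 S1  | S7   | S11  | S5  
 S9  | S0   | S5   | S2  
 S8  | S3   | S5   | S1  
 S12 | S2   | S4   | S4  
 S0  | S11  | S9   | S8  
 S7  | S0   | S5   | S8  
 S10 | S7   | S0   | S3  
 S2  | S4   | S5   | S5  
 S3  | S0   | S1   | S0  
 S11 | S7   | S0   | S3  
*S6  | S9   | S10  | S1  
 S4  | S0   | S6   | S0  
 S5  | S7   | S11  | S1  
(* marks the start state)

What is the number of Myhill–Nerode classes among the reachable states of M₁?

6

First remove the unreachable states {S12}; 12 states remain.
Initial partition by acceptance: {S0,S3,S4} | {S1,S2,S5,S6,S7,S8,S9,S10,S11}.
Split {S0,S3,S4} by δ(·,0) → {S3,S4} and {S0}.
On input 0, block {S1,S2,S5,S6,S7,S8,S9,S10,S11} splits into {S1,S5,S6,S10,S11} and {S2,S8} and {S7,S9}.
On input 1, block {S1,S5,S6,S10,S11} splits into {S1,S5,S6} and {S10,S11}.
The partition is now stable with 6 blocks: {S3,S4} | {S1,S5,S6} | {S0} | {S2,S8} | {S7,S9} | {S10,S11}.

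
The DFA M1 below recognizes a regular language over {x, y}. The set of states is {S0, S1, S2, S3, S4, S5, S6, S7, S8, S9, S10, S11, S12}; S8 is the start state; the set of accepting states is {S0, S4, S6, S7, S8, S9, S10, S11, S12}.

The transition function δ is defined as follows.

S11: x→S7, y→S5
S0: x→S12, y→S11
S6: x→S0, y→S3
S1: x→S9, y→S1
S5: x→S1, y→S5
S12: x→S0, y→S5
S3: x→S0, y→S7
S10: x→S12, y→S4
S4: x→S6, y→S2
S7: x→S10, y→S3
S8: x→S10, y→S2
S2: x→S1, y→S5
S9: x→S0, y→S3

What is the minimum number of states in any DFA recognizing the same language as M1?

7

P0 = {S0,S4,S6,S7,S8,S9,S10,S11,S12} | {S1,S2,S3,S5}.
On input y, block {S0,S4,S6,S7,S8,S9,S10,S11,S12} splits into {S4,S6,S7,S8,S9,S11,S12} and {S0,S10}.
Split {S4,S6,S7,S8,S9,S11,S12} by δ(·,x) → {S6,S7,S8,S9,S12} and {S4,S11}.
Refine {S1,S2,S3,S5} on symbol x: members go to different blocks, giving {S2,S5} and {S1} and {S3}.
Refine {S6,S7,S8,S9,S12} on symbol y: members go to different blocks, giving {S6,S7,S9} and {S8,S12}.
The partition is now stable with 7 blocks: {S6,S7,S9} | {S2,S5} | {S0,S10} | {S4,S11} | {S1} | {S3} | {S8,S12}.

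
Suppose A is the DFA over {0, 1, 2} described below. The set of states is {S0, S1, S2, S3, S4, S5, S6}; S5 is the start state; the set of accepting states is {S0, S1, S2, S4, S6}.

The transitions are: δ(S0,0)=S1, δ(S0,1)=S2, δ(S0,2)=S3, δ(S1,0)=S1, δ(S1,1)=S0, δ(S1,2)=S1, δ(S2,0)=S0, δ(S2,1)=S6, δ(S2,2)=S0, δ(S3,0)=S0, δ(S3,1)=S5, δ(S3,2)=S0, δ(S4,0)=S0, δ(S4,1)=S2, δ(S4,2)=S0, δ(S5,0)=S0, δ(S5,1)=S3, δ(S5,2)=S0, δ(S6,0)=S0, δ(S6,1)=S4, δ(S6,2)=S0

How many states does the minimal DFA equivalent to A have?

4

All states are reachable from the start state.
P0 = {S0,S1,S2,S4,S6} | {S3,S5}.
Split {S0,S1,S2,S4,S6} by δ(·,2) → {S1,S2,S4,S6} and {S0}.
Refine {S1,S2,S4,S6} on symbol 0: members go to different blocks, giving {S2,S4,S6} and {S1}.
The partition is now stable with 4 blocks: {S2,S4,S6} | {S3,S5} | {S0} | {S1}.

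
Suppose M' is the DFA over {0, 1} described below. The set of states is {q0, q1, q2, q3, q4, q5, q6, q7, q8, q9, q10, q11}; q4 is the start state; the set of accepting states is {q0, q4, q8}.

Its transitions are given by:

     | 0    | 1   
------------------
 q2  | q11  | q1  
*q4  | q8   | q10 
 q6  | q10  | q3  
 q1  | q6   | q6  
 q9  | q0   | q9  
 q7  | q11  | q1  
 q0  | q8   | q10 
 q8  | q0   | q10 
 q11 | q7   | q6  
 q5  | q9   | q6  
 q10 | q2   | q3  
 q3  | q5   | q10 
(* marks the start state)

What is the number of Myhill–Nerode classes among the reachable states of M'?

Every state is reachable, so we keep all 12.
P0 = {q0,q4,q8} | {q1,q2,q3,q5,q6,q7,q9,q10,q11}.
Split {q1,q2,q3,q5,q6,q7,q9,q10,q11} by δ(·,0) → {q1,q2,q3,q5,q6,q7,q10,q11} and {q9}.
Refine {q1,q2,q3,q5,q6,q7,q10,q11} on symbol 0: members go to different blocks, giving {q1,q2,q3,q6,q7,q10,q11} and {q5}.
Refine {q1,q2,q3,q6,q7,q10,q11} on symbol 0: members go to different blocks, giving {q1,q2,q6,q7,q10,q11} and {q3}.
On input 1, block {q1,q2,q6,q7,q10,q11} splits into {q1,q2,q7,q11} and {q6,q10}.
Refine {q1,q2,q7,q11} on symbol 0: members go to different blocks, giving {q2,q7,q11} and {q1}.
Refine {q2,q7,q11} on symbol 1: members go to different blocks, giving {q2,q7} and {q11}.
On input 0, block {q6,q10} splits into {q6} and {q10}.
No further refinement is possible. Final partition (9 blocks): {q0,q4,q8} | {q2,q7} | {q9} | {q5} | {q3} | {q6} | {q1} | {q11} | {q10}.

9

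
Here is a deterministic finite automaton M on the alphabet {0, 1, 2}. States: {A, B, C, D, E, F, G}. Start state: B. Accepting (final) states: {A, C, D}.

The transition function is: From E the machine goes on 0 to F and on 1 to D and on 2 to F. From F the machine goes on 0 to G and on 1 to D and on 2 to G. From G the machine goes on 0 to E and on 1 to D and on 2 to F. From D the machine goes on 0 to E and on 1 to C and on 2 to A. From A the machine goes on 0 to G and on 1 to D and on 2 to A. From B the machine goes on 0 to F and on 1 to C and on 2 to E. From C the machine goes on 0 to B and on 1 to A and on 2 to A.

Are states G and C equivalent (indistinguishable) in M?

No

All states are reachable from the start state.
Start with accepting vs non-accepting: {A,C,D} | {B,E,F,G}.
No further refinement is possible. Final partition (2 blocks): {A,C,D} | {B,E,F,G}.
G and C end up in different blocks, so they are distinguishable. For instance, the string 'ε' is accepted from only C.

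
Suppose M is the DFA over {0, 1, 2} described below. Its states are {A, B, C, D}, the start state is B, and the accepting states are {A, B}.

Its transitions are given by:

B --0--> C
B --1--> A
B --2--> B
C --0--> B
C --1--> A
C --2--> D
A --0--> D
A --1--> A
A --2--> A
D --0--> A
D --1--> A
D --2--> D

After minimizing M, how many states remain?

Every state is reachable, so we keep all 4.
Start with accepting vs non-accepting: {A,B} | {C,D}.
Stable partition: {A,B} | {C,D} — 2 equivalence classes.

2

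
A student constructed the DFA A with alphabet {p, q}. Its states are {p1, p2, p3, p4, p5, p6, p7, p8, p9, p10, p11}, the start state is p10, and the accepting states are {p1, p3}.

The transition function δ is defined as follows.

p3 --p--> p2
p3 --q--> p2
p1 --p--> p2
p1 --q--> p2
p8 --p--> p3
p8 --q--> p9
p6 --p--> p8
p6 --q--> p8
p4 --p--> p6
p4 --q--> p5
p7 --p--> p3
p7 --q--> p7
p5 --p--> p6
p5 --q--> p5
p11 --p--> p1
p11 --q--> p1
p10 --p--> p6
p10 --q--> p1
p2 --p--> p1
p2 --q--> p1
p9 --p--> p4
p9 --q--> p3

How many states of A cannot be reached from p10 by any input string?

BFS from p10 reaches {p1, p2, p3, p4, p5, p6, p8, p9, p10}; the 2 state(s) p7, p11 are never visited.

2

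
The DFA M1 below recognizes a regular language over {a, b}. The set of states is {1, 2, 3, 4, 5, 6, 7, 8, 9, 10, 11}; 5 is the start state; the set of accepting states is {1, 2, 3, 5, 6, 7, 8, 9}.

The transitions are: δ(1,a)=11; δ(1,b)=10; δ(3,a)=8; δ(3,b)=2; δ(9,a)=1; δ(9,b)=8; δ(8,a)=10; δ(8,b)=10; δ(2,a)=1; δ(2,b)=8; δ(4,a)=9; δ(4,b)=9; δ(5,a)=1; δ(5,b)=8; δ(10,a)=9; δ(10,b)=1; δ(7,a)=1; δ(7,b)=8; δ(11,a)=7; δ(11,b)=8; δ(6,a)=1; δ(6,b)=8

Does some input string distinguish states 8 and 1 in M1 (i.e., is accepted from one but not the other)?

No

Reachable states from the start: {1,5,7,8,9,10,11}. Unreachable: {2,3,4,6} — drop them.
Initial partition by acceptance: {1,5,7,8,9} | {10,11}.
On input a, block {1,5,7,8,9} splits into {5,7,9} and {1,8}.
The partition is now stable with 3 blocks: {5,7,9} | {10,11} | {1,8}.
8 and 1 lie in the same block of the stable partition, so they are equivalent — no string distinguishes them.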